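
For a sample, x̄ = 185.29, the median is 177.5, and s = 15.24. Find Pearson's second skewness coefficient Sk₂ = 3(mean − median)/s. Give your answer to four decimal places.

1.5335

Sk₂ = 3(185.29 − 177.5) / 15.24 = 3 × 7.7900 / 15.24
    = 23.3700 / 15.24 ≈ 1.5335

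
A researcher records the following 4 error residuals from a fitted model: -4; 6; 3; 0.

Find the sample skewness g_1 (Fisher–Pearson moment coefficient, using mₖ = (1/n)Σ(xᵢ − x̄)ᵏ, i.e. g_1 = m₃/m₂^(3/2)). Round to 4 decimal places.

-0.1685

x̄ = (-4 + 6 + 3 + 0) / 4 = 1.2500
deviations (xᵢ − x̄): -5.2500, 4.7500, 1.7500, -1.2500
Σ(xᵢ − x̄)² = 54.7500 ⇒ m₂ = 54.7500/4 = 13.68750
Σ(xᵢ − x̄)³ = -34.1250 ⇒ m₃ = -34.1250/4 = -8.53125
m₂^(3/2) = 13.68750^(1.5) = 50.63913
g_1 = m₃ / m₂^(3/2) = -8.53125 / 50.63913 ≈ -0.1685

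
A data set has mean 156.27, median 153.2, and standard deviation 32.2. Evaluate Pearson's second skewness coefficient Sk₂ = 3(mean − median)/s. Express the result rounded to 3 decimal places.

Sk₂ = 3(156.27 − 153.2) / 32.2 = 3 × 3.0700 / 32.2
    = 9.2100 / 32.2 ≈ 0.286

0.286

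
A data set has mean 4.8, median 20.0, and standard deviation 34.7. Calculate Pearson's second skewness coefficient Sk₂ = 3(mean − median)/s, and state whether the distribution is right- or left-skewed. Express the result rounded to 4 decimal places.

Sk₂ = 3(4.8 − 20.0) / 34.7 = 3 × -15.2000 / 34.7
    = -45.6000 / 34.7 ≈ -1.3141
Sk₂ < 0 ⇒ mean < median ⇒ left-skewed (negative skew).

-1.3141, left-skewed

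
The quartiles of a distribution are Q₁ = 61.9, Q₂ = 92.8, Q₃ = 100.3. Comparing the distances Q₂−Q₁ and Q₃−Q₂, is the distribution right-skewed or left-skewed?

Q₂ − Q₁ = 30.9;  Q₃ − Q₂ = 7.5
Q₂ − Q₁ > Q₃ − Q₂ ⇒ the lower half is more spread out ⇒ left-skewed.

left-skewed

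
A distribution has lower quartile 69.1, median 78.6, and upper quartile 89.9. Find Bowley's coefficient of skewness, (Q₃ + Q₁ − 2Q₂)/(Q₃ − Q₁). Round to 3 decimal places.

0.087

numerator: Q₃ + Q₁ − 2Q₂ = 89.9 + 69.1 − 2×78.6 = 1.8000
denominator: Q₃ − Q₁ = 89.9 − 69.1 = 20.8000
Bowley skewness = 1.8000 / 20.8000 ≈ 0.087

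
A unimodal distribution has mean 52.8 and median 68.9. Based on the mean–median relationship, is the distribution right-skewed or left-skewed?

left-skewed

mean − median = 52.8 − 68.9 = -16.1
mean < median ⇒ the longer tail is on the left ⇒ left-skewed (negatively skewed).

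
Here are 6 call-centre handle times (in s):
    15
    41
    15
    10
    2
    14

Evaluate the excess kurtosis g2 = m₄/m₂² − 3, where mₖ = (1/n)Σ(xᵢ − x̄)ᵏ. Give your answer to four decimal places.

x̄ = 16.1667
Σ(xᵢ − x̄)² = 862.8333 ⇒ m₂ = 143.80556
Σ(xᵢ − x̄)⁴ = 422062.1528 ⇒ m₄ = 70343.69213
m₂² = 20680.03781
g2 = m₄/m₂² − 3 = 3.40153 − 3 ≈ 0.4015

0.4015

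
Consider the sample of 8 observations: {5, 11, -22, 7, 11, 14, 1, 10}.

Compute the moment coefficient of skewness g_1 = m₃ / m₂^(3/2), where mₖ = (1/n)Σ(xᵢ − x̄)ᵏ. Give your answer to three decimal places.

x̄ = (5 + 11 - 22 + 7 + 11 + 14 + 1 + 10) / 8 = 4.6250
deviations (xᵢ − x̄): 0.3750, 6.3750, -26.6250, 2.3750, 6.3750, 9.3750, -3.6250, 5.3750
Σ(xᵢ − x̄)² = 925.8750 ⇒ m₂ = 925.8750/8 = 115.73438
Σ(xᵢ − x̄)³ = -17410.9688 ⇒ m₃ = -17410.9688/8 = -2176.37109
m₂^(3/2) = 115.73438^(1.5) = 1245.06939
g_1 = m₃ / m₂^(3/2) = -2176.37109 / 1245.06939 ≈ -1.748

-1.748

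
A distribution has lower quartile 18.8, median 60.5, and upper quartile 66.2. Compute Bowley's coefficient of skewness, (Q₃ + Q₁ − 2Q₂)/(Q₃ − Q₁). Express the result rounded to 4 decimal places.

-0.7595

numerator: Q₃ + Q₁ − 2Q₂ = 66.2 + 18.8 − 2×60.5 = -36.0000
denominator: Q₃ − Q₁ = 66.2 − 18.8 = 47.4000
Bowley skewness = -36.0000 / 47.4000 ≈ -0.7595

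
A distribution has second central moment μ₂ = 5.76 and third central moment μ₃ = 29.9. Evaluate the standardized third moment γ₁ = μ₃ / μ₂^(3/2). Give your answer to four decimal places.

2.1629

σ = √μ₂ = √5.76 = 2.40000
σ³ = μ₂^(3/2) = 13.82400
γ₁ = μ₃/σ³ = 29.9 / 13.82400 ≈ 2.1629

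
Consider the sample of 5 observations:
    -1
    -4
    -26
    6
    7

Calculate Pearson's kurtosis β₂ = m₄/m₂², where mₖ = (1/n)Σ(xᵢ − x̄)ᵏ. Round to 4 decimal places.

2.6828

x̄ = -3.6000
Σ(xᵢ − x̄)² = 713.2000 ⇒ m₂ = 142.64000
Σ(xᵢ − x̄)⁴ = 272927.0560 ⇒ m₄ = 54585.41120
m₂² = 20346.16960
β₂ = m₄/m₂² = 54585.41120 / 20346.16960 ≈ 2.6828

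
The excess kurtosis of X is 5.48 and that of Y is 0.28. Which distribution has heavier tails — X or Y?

Higher excess kurtosis ⇒ heavier tails relative to the normal distribution.
5.48 vs 0.28: the larger is 5.48, so X has heavier tails.

X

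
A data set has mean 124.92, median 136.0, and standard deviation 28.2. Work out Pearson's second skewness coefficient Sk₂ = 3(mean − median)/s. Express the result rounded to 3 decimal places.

-1.179

Sk₂ = 3(124.92 − 136.0) / 28.2 = 3 × -11.0800 / 28.2
    = -33.2400 / 28.2 ≈ -1.179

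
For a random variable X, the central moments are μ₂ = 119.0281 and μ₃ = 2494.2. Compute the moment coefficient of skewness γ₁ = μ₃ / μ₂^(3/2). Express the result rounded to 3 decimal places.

σ = √μ₂ = √119.0281 = 10.91000
σ³ = μ₂^(3/2) = 1298.59657
γ₁ = μ₃/σ³ = 2494.2 / 1298.59657 ≈ 1.921

1.921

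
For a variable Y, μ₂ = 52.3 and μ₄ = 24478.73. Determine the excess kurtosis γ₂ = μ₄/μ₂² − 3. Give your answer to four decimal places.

μ₂² = 52.3² = 2735.29000
μ₄/μ₂² = 24478.73 / 2735.29000 = 8.94923
γ₂ = 8.94923 − 3 ≈ 5.9492

5.9492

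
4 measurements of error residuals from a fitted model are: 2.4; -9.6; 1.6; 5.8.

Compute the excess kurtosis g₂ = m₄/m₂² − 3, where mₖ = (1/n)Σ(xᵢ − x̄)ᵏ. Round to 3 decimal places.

-0.820

x̄ = 0.0500
Σ(xᵢ − x̄)² = 134.1100 ⇒ m₂ = 33.52750
Σ(xᵢ − x̄)⁴ = 9801.1989 ⇒ m₄ = 2450.29973
m₂² = 1124.09326
g₂ = m₄/m₂² − 3 = 2.17980 − 3 ≈ -0.820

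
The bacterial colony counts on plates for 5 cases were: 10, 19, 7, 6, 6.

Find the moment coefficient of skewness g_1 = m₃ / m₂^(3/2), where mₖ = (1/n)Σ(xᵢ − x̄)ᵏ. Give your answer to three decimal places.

1.206

x̄ = (10 + 19 + 7 + 6 + 6) / 5 = 9.6000
deviations (xᵢ − x̄): 0.4000, 9.4000, -2.6000, -3.6000, -3.6000
Σ(xᵢ − x̄)² = 121.2000 ⇒ m₂ = 121.2000/5 = 24.24000
Σ(xᵢ − x̄)³ = 719.7600 ⇒ m₃ = 719.7600/5 = 143.95200
m₂^(3/2) = 24.24000^(1.5) = 119.34354
g_1 = m₃ / m₂^(3/2) = 143.95200 / 119.34354 ≈ 1.206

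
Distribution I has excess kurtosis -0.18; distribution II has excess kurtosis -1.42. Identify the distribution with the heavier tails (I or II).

I

Higher excess kurtosis ⇒ heavier tails relative to the normal distribution.
-0.18 vs -1.42: the larger is -0.18, so I has heavier tails.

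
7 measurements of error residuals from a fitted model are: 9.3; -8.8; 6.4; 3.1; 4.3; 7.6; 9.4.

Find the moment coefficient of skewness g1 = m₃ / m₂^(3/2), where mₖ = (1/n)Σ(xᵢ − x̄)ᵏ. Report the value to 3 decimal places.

-1.481

x̄ = (9.3 - 8.8 + 6.4 + 3.1 + 4.3 + 7.6 + 9.4) / 7 = 4.4714
deviations (xᵢ − x̄): 4.8286, -13.2714, 1.9286, -1.3714, -0.1714, 3.1286, 4.9286
Σ(xᵢ − x̄)² = 239.1543 ⇒ m₂ = 239.1543/7 = 34.16490
Σ(xᵢ − x̄)³ = -2069.9989 ⇒ m₃ = -2069.9989/7 = -295.71413
m₂^(3/2) = 34.16490^(1.5) = 199.69638
g1 = m₃ / m₂^(3/2) = -295.71413 / 199.69638 ≈ -1.481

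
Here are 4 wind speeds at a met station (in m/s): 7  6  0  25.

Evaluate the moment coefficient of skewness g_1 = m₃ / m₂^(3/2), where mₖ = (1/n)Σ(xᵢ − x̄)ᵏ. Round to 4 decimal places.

x̄ = (7 + 6 + 0 + 25) / 4 = 9.5000
deviations (xᵢ − x̄): -2.5000, -3.5000, -9.5000, 15.5000
Σ(xᵢ − x̄)² = 349.0000 ⇒ m₂ = 349.0000/4 = 87.25000
Σ(xᵢ − x̄)³ = 2808.0000 ⇒ m₃ = 2808.0000/4 = 702.00000
m₂^(3/2) = 87.25000^(1.5) = 814.98226
g_1 = m₃ / m₂^(3/2) = 702.00000 / 814.98226 ≈ 0.8614

0.8614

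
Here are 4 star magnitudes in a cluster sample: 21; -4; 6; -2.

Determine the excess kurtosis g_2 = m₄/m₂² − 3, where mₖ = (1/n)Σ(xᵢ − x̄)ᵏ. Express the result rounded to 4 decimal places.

x̄ = 5.2500
Σ(xᵢ − x̄)² = 386.7500 ⇒ m₂ = 96.68750
Σ(xᵢ − x̄)⁴ = 71619.0781 ⇒ m₄ = 17904.76953
m₂² = 9348.47266
g_2 = m₄/m₂² − 3 = 1.91526 − 3 ≈ -1.0847

-1.0847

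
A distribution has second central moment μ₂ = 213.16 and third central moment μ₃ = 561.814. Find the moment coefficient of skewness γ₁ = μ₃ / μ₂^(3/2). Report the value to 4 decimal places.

0.1805

σ = √μ₂ = √213.16 = 14.60000
σ³ = μ₂^(3/2) = 3112.13600
γ₁ = μ₃/σ³ = 561.814 / 3112.13600 ≈ 0.1805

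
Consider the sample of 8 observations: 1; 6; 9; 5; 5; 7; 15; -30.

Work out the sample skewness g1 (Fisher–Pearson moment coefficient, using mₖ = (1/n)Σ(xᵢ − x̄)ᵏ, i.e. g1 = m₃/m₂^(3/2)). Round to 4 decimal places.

-1.8651

x̄ = (1 + 6 + 9 + 5 + 5 + 7 + 15 - 30) / 8 = 2.2500
deviations (xᵢ − x̄): -1.2500, 3.7500, 6.7500, 2.7500, 2.7500, 4.7500, 12.7500, -32.2500
Σ(xᵢ − x̄)² = 1301.5000 ⇒ m₂ = 1301.5000/8 = 162.68750
Σ(xᵢ − x̄)³ = -30962.2500 ⇒ m₃ = -30962.2500/8 = -3870.28125
m₂^(3/2) = 162.68750^(1.5) = 2075.06296
g1 = m₃ / m₂^(3/2) = -3870.28125 / 2075.06296 ≈ -1.8651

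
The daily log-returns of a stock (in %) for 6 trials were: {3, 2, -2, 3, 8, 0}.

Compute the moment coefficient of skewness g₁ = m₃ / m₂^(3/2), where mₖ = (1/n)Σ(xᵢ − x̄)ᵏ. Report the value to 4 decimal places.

x̄ = (3 + 2 - 2 + 3 + 8 + 0) / 6 = 2.3333
deviations (xᵢ − x̄): 0.6667, -0.3333, -4.3333, 0.6667, 5.6667, -2.3333
Σ(xᵢ − x̄)² = 57.3333 ⇒ m₂ = 57.3333/6 = 9.55556
Σ(xᵢ − x̄)³ = 88.4444 ⇒ m₃ = 88.4444/6 = 14.74074
m₂^(3/2) = 9.55556^(1.5) = 29.53819
g₁ = m₃ / m₂^(3/2) = 14.74074 / 29.53819 ≈ 0.4990

0.4990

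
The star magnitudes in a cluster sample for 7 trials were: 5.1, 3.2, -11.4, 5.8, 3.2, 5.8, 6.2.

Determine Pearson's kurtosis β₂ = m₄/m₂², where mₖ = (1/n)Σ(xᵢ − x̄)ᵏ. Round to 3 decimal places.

4.808

x̄ = 2.5571
Σ(xᵢ − x̄)² = 236.3971 ⇒ m₂ = 33.77102
Σ(xᵢ − x̄)⁴ = 38387.1893 ⇒ m₄ = 5483.88419
m₂² = 1140.48182
β₂ = m₄/m₂² = 5483.88419 / 1140.48182 ≈ 4.808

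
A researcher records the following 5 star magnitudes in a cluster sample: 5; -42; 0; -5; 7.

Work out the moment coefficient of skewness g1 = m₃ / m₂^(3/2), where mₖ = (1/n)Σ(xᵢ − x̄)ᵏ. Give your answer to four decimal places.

-1.3074

x̄ = (5 - 42 + 0 - 5 + 7) / 5 = -7.0000
deviations (xᵢ − x̄): 12.0000, -35.0000, 7.0000, 2.0000, 14.0000
Σ(xᵢ − x̄)² = 1618.0000 ⇒ m₂ = 1618.0000/5 = 323.60000
Σ(xᵢ − x̄)³ = -38052.0000 ⇒ m₃ = -38052.0000/5 = -7610.40000
m₂^(3/2) = 323.60000^(1.5) = 5821.20333
g1 = m₃ / m₂^(3/2) = -7610.40000 / 5821.20333 ≈ -1.3074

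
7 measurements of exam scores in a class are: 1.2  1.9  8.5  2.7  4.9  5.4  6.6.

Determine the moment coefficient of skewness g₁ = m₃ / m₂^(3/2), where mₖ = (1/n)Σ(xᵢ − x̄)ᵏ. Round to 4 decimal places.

x̄ = (1.2 + 1.9 + 8.5 + 2.7 + 4.9 + 5.4 + 6.6) / 7 = 4.4571
deviations (xᵢ − x̄): -3.2571, -2.5571, 4.0429, -1.7571, 0.4429, 0.9429, 2.1429
Σ(xᵢ − x̄)² = 42.2571 ⇒ m₂ = 42.2571/7 = 6.03673
Σ(xᵢ − x̄)³ = 20.1426 ⇒ m₃ = 20.1426/7 = 2.87752
m₂^(3/2) = 6.03673^(1.5) = 14.83212
g₁ = m₃ / m₂^(3/2) = 2.87752 / 14.83212 ≈ 0.1940

0.1940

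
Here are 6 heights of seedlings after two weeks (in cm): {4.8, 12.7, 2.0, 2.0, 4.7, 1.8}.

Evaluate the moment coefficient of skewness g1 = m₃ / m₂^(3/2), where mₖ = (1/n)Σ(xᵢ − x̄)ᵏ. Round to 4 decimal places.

x̄ = (4.8 + 12.7 + 2.0 + 2.0 + 4.7 + 1.8) / 6 = 4.6667
deviations (xᵢ − x̄): 0.1333, 8.0333, -2.6667, -2.6667, 0.0333, -2.8667
Σ(xᵢ − x̄)² = 86.9933 ⇒ m₂ = 86.9933/6 = 14.49889
Σ(xᵢ − x̄)³ = 456.9456 ⇒ m₃ = 456.9456/6 = 76.15759
m₂^(3/2) = 14.49889^(1.5) = 55.20801
g1 = m₃ / m₂^(3/2) = 76.15759 / 55.20801 ≈ 1.3795

1.3795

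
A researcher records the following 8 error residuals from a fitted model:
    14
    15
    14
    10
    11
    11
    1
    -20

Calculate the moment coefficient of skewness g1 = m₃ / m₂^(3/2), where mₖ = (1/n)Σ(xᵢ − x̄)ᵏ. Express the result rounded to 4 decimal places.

-1.7417

x̄ = (14 + 15 + 14 + 10 + 11 + 11 + 1 - 20) / 8 = 7.0000
deviations (xᵢ − x̄): 7.0000, 8.0000, 7.0000, 3.0000, 4.0000, 4.0000, -6.0000, -27.0000
Σ(xᵢ − x̄)² = 968.0000 ⇒ m₂ = 968.0000/8 = 121.00000
Σ(xᵢ − x̄)³ = -18546.0000 ⇒ m₃ = -18546.0000/8 = -2318.25000
m₂^(3/2) = 121.00000^(1.5) = 1331.00000
g1 = m₃ / m₂^(3/2) = -2318.25000 / 1331.00000 ≈ -1.7417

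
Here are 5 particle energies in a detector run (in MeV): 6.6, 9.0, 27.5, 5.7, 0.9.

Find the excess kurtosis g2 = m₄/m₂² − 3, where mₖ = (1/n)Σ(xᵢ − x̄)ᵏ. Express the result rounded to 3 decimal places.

-0.104

x̄ = 9.9400
Σ(xᵢ − x̄)² = 420.0920 ⇒ m₂ = 84.01840
Σ(xᵢ − x̄)⁴ = 102208.7848 ⇒ m₄ = 20441.75696
m₂² = 7059.09154
g2 = m₄/m₂² − 3 = 2.89581 − 3 ≈ -0.104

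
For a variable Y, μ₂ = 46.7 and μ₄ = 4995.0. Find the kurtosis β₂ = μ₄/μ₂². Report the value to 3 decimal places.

μ₂² = 46.7² = 2180.89000
μ₄/μ₂² = 4995.0 / 2180.89000 = 2.29035
β₂ ≈ 2.290

2.290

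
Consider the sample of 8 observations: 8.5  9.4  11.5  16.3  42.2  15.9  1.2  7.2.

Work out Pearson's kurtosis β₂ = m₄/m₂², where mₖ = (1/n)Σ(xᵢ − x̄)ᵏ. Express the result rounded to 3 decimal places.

x̄ = 14.0250
Σ(xᵢ − x̄)² = 1071.8750 ⇒ m₂ = 133.98438
Σ(xᵢ − x̄)⁴ = 660859.8597 ⇒ m₄ = 82607.48247
m₂² = 17951.81274
β₂ = m₄/m₂² = 82607.48247 / 17951.81274 ≈ 4.602

4.602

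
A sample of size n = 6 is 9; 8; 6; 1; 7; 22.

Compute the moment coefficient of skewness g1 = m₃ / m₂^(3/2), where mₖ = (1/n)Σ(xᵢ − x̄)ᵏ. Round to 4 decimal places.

x̄ = (9 + 8 + 6 + 1 + 7 + 22) / 6 = 8.8333
deviations (xᵢ − x̄): 0.1667, -0.8333, -2.8333, -7.8333, -1.8333, 13.1667
Σ(xᵢ − x̄)² = 246.8333 ⇒ m₂ = 246.8333/6 = 41.13889
Σ(xᵢ − x̄)³ = 1772.4444 ⇒ m₃ = 1772.4444/6 = 295.40741
m₂^(3/2) = 41.13889^(1.5) = 263.86321
g1 = m₃ / m₂^(3/2) = 295.40741 / 263.86321 ≈ 1.1195

1.1195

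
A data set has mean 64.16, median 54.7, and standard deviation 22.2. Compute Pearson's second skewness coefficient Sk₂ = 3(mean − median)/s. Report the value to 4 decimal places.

1.2784

Sk₂ = 3(64.16 − 54.7) / 22.2 = 3 × 9.4600 / 22.2
    = 28.3800 / 22.2 ≈ 1.2784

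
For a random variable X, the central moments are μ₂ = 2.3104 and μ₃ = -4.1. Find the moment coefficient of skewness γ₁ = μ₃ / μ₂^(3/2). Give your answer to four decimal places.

-1.1675

σ = √μ₂ = √2.3104 = 1.52000
σ³ = μ₂^(3/2) = 3.51181
γ₁ = μ₃/σ³ = -4.1 / 3.51181 ≈ -1.1675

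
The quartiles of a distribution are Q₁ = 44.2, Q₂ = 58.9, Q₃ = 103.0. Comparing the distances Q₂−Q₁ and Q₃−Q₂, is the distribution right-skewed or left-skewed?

Q₂ − Q₁ = 14.7;  Q₃ − Q₂ = 44.1
Q₃ − Q₂ > Q₂ − Q₁ ⇒ the upper half is more spread out ⇒ right-skewed.

right-skewed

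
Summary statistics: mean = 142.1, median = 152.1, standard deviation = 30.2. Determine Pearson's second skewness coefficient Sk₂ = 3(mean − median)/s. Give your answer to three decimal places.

-0.993

Sk₂ = 3(142.1 − 152.1) / 30.2 = 3 × -10.0000 / 30.2
    = -30.0000 / 30.2 ≈ -0.993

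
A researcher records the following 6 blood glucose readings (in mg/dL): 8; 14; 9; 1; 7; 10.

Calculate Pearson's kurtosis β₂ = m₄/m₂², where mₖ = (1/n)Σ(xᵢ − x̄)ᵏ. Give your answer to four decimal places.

2.7703

x̄ = 8.1667
Σ(xᵢ − x̄)² = 90.8333 ⇒ m₂ = 15.13889
Σ(xᵢ − x̄)⁴ = 3809.4861 ⇒ m₄ = 634.91435
m₂² = 229.18596
β₂ = m₄/m₂² = 634.91435 / 229.18596 ≈ 2.7703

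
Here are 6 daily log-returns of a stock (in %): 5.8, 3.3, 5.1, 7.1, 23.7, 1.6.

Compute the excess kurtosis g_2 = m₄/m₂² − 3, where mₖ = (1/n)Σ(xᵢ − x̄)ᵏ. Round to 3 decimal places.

0.810

x̄ = 7.7667
Σ(xᵢ − x̄)² = 323.2733 ⇒ m₂ = 53.87889
Σ(xᵢ − x̄)⁴ = 66360.4249 ⇒ m₄ = 11060.07082
m₂² = 2902.93467
g_2 = m₄/m₂² − 3 = 3.80996 − 3 ≈ 0.810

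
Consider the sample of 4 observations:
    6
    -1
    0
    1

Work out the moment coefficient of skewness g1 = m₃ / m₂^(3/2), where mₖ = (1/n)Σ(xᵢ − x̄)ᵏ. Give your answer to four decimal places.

x̄ = (6 - 1 + 0 + 1) / 4 = 1.5000
deviations (xᵢ − x̄): 4.5000, -2.5000, -1.5000, -0.5000
Σ(xᵢ − x̄)² = 29.0000 ⇒ m₂ = 29.0000/4 = 7.25000
Σ(xᵢ − x̄)³ = 72.0000 ⇒ m₃ = 72.0000/4 = 18.00000
m₂^(3/2) = 7.25000^(1.5) = 19.52122
g1 = m₃ / m₂^(3/2) = 18.00000 / 19.52122 ≈ 0.9221

0.9221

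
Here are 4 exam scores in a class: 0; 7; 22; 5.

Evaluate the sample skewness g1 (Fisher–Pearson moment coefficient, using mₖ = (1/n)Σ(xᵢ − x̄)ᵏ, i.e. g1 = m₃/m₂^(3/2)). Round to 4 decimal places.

0.8160

x̄ = (0 + 7 + 22 + 5) / 4 = 8.5000
deviations (xᵢ − x̄): -8.5000, -1.5000, 13.5000, -3.5000
Σ(xᵢ − x̄)² = 269.0000 ⇒ m₂ = 269.0000/4 = 67.25000
Σ(xᵢ − x̄)³ = 1800.0000 ⇒ m₃ = 1800.0000/4 = 450.00000
m₂^(3/2) = 67.25000^(1.5) = 551.49100
g1 = m₃ / m₂^(3/2) = 450.00000 / 551.49100 ≈ 0.8160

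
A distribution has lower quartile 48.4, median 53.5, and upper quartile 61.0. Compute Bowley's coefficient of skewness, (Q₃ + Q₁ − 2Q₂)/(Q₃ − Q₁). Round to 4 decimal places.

numerator: Q₃ + Q₁ − 2Q₂ = 61.0 + 48.4 − 2×53.5 = 2.4000
denominator: Q₃ − Q₁ = 61.0 − 48.4 = 12.6000
Bowley skewness = 2.4000 / 12.6000 ≈ 0.1905

0.1905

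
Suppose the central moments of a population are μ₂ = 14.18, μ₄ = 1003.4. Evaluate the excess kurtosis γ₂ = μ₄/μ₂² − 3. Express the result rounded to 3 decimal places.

1.990

μ₂² = 14.18² = 201.07240
μ₄/μ₂² = 1003.4 / 201.07240 = 4.99024
γ₂ = 4.99024 − 3 ≈ 1.990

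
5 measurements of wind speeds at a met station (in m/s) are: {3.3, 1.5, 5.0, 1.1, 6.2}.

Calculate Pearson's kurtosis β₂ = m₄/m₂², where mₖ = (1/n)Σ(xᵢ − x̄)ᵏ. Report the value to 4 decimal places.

x̄ = 3.4200
Σ(xᵢ − x̄)² = 19.3080 ⇒ m₂ = 3.86160
Σ(xᵢ − x̄)⁴ = 108.5202 ⇒ m₄ = 21.70403
m₂² = 14.91195
β₂ = m₄/m₂² = 21.70403 / 14.91195 ≈ 1.4555

1.4555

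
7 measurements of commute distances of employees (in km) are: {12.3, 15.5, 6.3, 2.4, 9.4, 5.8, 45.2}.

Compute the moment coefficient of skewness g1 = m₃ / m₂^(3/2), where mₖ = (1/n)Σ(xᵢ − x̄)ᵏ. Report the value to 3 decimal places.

x̄ = (12.3 + 15.5 + 6.3 + 2.4 + 9.4 + 5.8 + 45.2) / 7 = 13.8429
deviations (xᵢ − x̄): -1.5429, 1.6571, -7.5429, -11.4429, -4.4429, -8.0429, 31.3571
Σ(xᵢ − x̄)² = 1260.6571 ⇒ m₂ = 1260.6571/7 = 180.09388
Σ(xᵢ − x̄)³ = 28297.9940 ⇒ m₃ = 28297.9940/7 = 4042.57057
m₂^(3/2) = 180.09388^(1.5) = 2416.84291
g1 = m₃ / m₂^(3/2) = 4042.57057 / 2416.84291 ≈ 1.673

1.673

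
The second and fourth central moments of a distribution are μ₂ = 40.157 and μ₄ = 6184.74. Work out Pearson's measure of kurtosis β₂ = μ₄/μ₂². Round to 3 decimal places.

μ₂² = 40.157² = 1612.58465
μ₄/μ₂² = 6184.74 / 1612.58465 = 3.83530
β₂ ≈ 3.835

3.835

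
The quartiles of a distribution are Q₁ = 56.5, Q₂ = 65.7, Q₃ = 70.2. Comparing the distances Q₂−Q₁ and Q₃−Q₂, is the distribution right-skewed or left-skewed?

left-skewed

Q₂ − Q₁ = 9.2;  Q₃ − Q₂ = 4.5
Q₂ − Q₁ > Q₃ − Q₂ ⇒ the lower half is more spread out ⇒ left-skewed.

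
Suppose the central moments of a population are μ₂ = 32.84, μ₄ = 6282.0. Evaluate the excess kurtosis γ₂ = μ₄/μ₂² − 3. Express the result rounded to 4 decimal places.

μ₂² = 32.84² = 1078.46560
μ₄/μ₂² = 6282.0 / 1078.46560 = 5.82494
γ₂ = 5.82494 − 3 ≈ 2.8249

2.8249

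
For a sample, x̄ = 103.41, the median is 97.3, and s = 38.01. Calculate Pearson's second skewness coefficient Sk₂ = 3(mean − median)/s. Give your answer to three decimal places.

0.482

Sk₂ = 3(103.41 − 97.3) / 38.01 = 3 × 6.1100 / 38.01
    = 18.3300 / 38.01 ≈ 0.482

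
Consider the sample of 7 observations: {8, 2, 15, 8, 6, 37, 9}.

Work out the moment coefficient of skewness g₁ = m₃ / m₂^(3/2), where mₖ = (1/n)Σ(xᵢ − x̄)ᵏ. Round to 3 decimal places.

1.597

x̄ = (8 + 2 + 15 + 8 + 6 + 37 + 9) / 7 = 12.1429
deviations (xᵢ − x̄): -4.1429, -10.1429, 2.8571, -4.1429, -6.1429, 24.8571, -3.1429
Σ(xᵢ − x̄)² = 810.8571 ⇒ m₂ = 810.8571/7 = 115.83673
Σ(xᵢ − x̄)³ = 13933.4694 ⇒ m₃ = 13933.4694/7 = 1990.49563
m₂^(3/2) = 115.83673^(1.5) = 1246.72153
g₁ = m₃ / m₂^(3/2) = 1990.49563 / 1246.72153 ≈ 1.597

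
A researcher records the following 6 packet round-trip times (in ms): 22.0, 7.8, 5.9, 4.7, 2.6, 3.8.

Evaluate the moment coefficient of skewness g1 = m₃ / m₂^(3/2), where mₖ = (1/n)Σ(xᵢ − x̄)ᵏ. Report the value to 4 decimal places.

x̄ = (22.0 + 7.8 + 5.9 + 4.7 + 2.6 + 3.8) / 6 = 7.8000
deviations (xᵢ − x̄): 14.2000, 0.0000, -1.9000, -3.1000, -5.2000, -4.0000
Σ(xᵢ − x̄)² = 257.9000 ⇒ m₂ = 257.9000/6 = 42.98333
Σ(xᵢ − x̄)³ = 2622.0300 ⇒ m₃ = 2622.0300/6 = 437.00500
m₂^(3/2) = 42.98333^(1.5) = 281.80594
g1 = m₃ / m₂^(3/2) = 437.00500 / 281.80594 ≈ 1.5507

1.5507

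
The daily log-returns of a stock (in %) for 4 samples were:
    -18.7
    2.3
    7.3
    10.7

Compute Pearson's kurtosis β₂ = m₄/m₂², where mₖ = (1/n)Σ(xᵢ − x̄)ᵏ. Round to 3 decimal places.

x̄ = 0.4000
Σ(xᵢ − x̄)² = 522.1200 ⇒ m₂ = 130.53000
Σ(xᵢ − x̄)⁴ = 146621.1684 ⇒ m₄ = 36655.29210
m₂² = 17038.08090
β₂ = m₄/m₂² = 36655.29210 / 17038.08090 ≈ 2.151

2.151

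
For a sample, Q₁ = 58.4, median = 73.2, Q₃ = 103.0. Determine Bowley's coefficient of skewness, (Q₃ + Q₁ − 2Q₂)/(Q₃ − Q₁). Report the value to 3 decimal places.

numerator: Q₃ + Q₁ − 2Q₂ = 103.0 + 58.4 − 2×73.2 = 15.0000
denominator: Q₃ − Q₁ = 103.0 − 58.4 = 44.6000
Bowley skewness = 15.0000 / 44.6000 ≈ 0.336

0.336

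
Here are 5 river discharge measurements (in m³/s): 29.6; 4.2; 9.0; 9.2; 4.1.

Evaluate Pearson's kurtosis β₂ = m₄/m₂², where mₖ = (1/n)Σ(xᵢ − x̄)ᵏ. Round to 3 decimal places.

2.985

x̄ = 11.2200
Σ(xᵢ − x̄)² = 446.8080 ⇒ m₂ = 89.36160
Σ(xᵢ − x̄)⁴ = 119164.7440 ⇒ m₄ = 23832.94881
m₂² = 7985.49555
β₂ = m₄/m₂² = 23832.94881 / 7985.49555 ≈ 2.985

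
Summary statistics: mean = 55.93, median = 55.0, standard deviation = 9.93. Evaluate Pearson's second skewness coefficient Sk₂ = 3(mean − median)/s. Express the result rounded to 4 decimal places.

0.2810

Sk₂ = 3(55.93 − 55.0) / 9.93 = 3 × 0.9300 / 9.93
    = 2.7900 / 9.93 ≈ 0.2810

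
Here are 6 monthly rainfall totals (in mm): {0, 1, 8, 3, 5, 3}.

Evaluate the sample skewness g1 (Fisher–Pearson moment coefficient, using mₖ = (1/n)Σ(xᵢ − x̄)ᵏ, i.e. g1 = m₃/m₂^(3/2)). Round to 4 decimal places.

0.5203

x̄ = (0 + 1 + 8 + 3 + 5 + 3) / 6 = 3.3333
deviations (xᵢ − x̄): -3.3333, -2.3333, 4.6667, -0.3333, 1.6667, -0.3333
Σ(xᵢ − x̄)² = 41.3333 ⇒ m₂ = 41.3333/6 = 6.88889
Σ(xᵢ − x̄)³ = 56.4444 ⇒ m₃ = 56.4444/6 = 9.40741
m₂^(3/2) = 6.88889^(1.5) = 18.08106
g1 = m₃ / m₂^(3/2) = 9.40741 / 18.08106 ≈ 0.5203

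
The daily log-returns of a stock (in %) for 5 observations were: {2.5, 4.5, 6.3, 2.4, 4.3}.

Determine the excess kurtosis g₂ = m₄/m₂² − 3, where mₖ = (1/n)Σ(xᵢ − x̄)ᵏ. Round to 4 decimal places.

-1.1801

x̄ = 4.0000
Σ(xᵢ − x̄)² = 10.4400 ⇒ m₂ = 2.08800
Σ(xᵢ − x̄)⁴ = 39.6708 ⇒ m₄ = 7.93416
m₂² = 4.35974
g₂ = m₄/m₂² − 3 = 1.81987 − 3 ≈ -1.1801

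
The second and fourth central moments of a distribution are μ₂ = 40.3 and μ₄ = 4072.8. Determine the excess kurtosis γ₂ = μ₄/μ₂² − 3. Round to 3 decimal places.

μ₂² = 40.3² = 1624.09000
μ₄/μ₂² = 4072.8 / 1624.09000 = 2.50774
γ₂ = 2.50774 − 3 ≈ -0.492

-0.492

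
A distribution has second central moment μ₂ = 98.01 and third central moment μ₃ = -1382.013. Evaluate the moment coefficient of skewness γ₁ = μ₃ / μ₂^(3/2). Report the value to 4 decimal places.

σ = √μ₂ = √98.01 = 9.90000
σ³ = μ₂^(3/2) = 970.29900
γ₁ = μ₃/σ³ = -1382.013 / 970.29900 ≈ -1.4243

-1.4243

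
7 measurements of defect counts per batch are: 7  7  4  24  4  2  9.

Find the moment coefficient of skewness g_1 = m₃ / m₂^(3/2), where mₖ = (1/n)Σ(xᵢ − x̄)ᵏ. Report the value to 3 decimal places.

1.617

x̄ = (7 + 7 + 4 + 24 + 4 + 2 + 9) / 7 = 8.1429
deviations (xᵢ − x̄): -1.1429, -1.1429, -4.1429, 15.8571, -4.1429, -6.1429, 0.8571
Σ(xᵢ − x̄)² = 326.8571 ⇒ m₂ = 326.8571/7 = 46.69388
Σ(xᵢ − x̄)³ = 3610.8980 ⇒ m₃ = 3610.8980/7 = 515.84257
m₂^(3/2) = 46.69388^(1.5) = 319.07289
g_1 = m₃ / m₂^(3/2) = 515.84257 / 319.07289 ≈ 1.617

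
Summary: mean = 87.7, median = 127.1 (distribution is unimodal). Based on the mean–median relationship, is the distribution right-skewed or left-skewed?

left-skewed

mean − median = 87.7 − 127.1 = -39.4
mean < median ⇒ the longer tail is on the left ⇒ left-skewed (negatively skewed).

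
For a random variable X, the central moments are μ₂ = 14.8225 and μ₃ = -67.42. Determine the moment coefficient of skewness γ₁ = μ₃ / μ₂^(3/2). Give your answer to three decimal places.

σ = √μ₂ = √14.8225 = 3.85000
σ³ = μ₂^(3/2) = 57.06663
γ₁ = μ₃/σ³ = -67.42 / 57.06663 ≈ -1.181

-1.181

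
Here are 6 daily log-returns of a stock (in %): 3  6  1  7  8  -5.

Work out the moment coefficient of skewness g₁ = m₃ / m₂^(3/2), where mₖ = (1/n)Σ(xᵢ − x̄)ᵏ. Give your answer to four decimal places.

x̄ = (3 + 6 + 1 + 7 + 8 - 5) / 6 = 3.3333
deviations (xᵢ − x̄): -0.3333, 2.6667, -2.3333, 3.6667, 4.6667, -8.3333
Σ(xᵢ − x̄)² = 117.3333 ⇒ m₂ = 117.3333/6 = 19.55556
Σ(xᵢ − x̄)³ = -421.5556 ⇒ m₃ = -421.5556/6 = -70.25926
m₂^(3/2) = 19.55556^(1.5) = 86.47792
g₁ = m₃ / m₂^(3/2) = -70.25926 / 86.47792 ≈ -0.8125

-0.8125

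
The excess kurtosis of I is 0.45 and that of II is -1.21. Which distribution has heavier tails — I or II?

I

Higher excess kurtosis ⇒ heavier tails relative to the normal distribution.
0.45 vs -1.21: the larger is 0.45, so I has heavier tails. (I is leptokurtic — heavier-than-normal tails; the other is platykurtic.)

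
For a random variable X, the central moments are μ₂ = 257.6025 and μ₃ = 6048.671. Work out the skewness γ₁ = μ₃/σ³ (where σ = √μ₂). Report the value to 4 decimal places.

σ = √μ₂ = √257.6025 = 16.05000
σ³ = μ₂^(3/2) = 4134.52013
γ₁ = μ₃/σ³ = 6048.671 / 4134.52013 ≈ 1.4630

1.4630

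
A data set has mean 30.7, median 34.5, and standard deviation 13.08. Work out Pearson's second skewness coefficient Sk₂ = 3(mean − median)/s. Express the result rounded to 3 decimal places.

-0.872

Sk₂ = 3(30.7 − 34.5) / 13.08 = 3 × -3.8000 / 13.08
    = -11.4000 / 13.08 ≈ -0.872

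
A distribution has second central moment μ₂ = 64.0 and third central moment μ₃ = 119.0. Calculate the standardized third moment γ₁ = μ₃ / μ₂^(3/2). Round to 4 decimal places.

0.2324

σ = √μ₂ = √64.0 = 8.00000
σ³ = μ₂^(3/2) = 512.00000
γ₁ = μ₃/σ³ = 119.0 / 512.00000 ≈ 0.2324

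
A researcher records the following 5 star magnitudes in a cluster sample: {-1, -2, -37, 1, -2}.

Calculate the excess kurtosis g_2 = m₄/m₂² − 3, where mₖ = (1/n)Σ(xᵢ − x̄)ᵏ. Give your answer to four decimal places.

x̄ = -8.2000
Σ(xᵢ − x̄)² = 1042.8000 ⇒ m₂ = 208.56000
Σ(xᵢ − x̄)⁴ = 700777.2960 ⇒ m₄ = 140155.45920
m₂² = 43497.27360
g_2 = m₄/m₂² − 3 = 3.22217 − 3 ≈ 0.2222

0.2222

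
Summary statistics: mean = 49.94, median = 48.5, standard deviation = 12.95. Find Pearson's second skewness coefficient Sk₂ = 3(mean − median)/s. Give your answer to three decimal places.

Sk₂ = 3(49.94 − 48.5) / 12.95 = 3 × 1.4400 / 12.95
    = 4.3200 / 12.95 ≈ 0.334

0.334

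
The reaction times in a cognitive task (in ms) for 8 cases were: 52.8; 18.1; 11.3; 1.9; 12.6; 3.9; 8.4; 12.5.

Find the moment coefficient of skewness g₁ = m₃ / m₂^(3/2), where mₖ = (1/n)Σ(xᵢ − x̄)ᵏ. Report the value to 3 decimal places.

x̄ = (52.8 + 18.1 + 11.3 + 1.9 + 12.6 + 3.9 + 8.4 + 12.5) / 8 = 15.1875
deviations (xᵢ − x̄): 37.6125, 2.9125, -3.8875, -13.2875, -2.5875, -11.2875, -6.7875, -2.6875
Σ(xᵢ − x̄)² = 1802.2487 ⇒ m₂ = 1802.2487/8 = 225.28109
Σ(xᵢ − x̄)³ = 49042.8053 ⇒ m₃ = 49042.8053/8 = 6130.35067
m₂^(3/2) = 225.28109^(1.5) = 3381.32658
g₁ = m₃ / m₂^(3/2) = 6130.35067 / 3381.32658 ≈ 1.813

1.813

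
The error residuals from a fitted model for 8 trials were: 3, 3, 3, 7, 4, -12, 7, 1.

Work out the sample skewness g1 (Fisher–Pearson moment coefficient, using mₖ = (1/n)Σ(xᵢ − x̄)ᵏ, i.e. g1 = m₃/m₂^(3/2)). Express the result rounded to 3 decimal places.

x̄ = (3 + 3 + 3 + 7 + 4 - 12 + 7 + 1) / 8 = 2.0000
deviations (xᵢ − x̄): 1.0000, 1.0000, 1.0000, 5.0000, 2.0000, -14.0000, 5.0000, -1.0000
Σ(xᵢ − x̄)² = 254.0000 ⇒ m₂ = 254.0000/8 = 31.75000
Σ(xᵢ − x̄)³ = -2484.0000 ⇒ m₃ = -2484.0000/8 = -310.50000
m₂^(3/2) = 31.75000^(1.5) = 178.90216
g1 = m₃ / m₂^(3/2) = -310.50000 / 178.90216 ≈ -1.736

-1.736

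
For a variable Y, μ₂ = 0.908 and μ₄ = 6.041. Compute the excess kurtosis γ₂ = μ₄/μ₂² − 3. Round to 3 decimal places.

4.327

μ₂² = 0.908² = 0.82446
μ₄/μ₂² = 6.041 / 0.82446 = 7.32718
γ₂ = 7.32718 − 3 ≈ 4.327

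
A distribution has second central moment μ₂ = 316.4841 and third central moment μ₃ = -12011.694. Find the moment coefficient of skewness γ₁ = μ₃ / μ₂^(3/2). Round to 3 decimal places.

σ = √μ₂ = √316.4841 = 17.79000
σ³ = μ₂^(3/2) = 5630.25214
γ₁ = μ₃/σ³ = -12011.694 / 5630.25214 ≈ -2.133

-2.133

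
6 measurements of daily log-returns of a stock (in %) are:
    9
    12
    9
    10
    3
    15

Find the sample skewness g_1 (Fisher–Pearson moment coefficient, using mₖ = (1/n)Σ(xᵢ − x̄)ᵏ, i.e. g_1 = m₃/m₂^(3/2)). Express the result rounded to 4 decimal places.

x̄ = (9 + 12 + 9 + 10 + 3 + 15) / 6 = 9.6667
deviations (xᵢ − x̄): -0.6667, 2.3333, -0.6667, 0.3333, -6.6667, 5.3333
Σ(xᵢ − x̄)² = 79.3333 ⇒ m₂ = 79.3333/6 = 13.22222
Σ(xᵢ − x̄)³ = -132.4444 ⇒ m₃ = -132.4444/6 = -22.07407
m₂^(3/2) = 13.22222^(1.5) = 48.07914
g_1 = m₃ / m₂^(3/2) = -22.07407 / 48.07914 ≈ -0.4591

-0.4591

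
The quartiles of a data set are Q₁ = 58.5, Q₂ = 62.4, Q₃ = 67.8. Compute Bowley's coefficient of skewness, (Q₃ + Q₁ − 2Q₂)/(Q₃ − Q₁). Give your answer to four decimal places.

numerator: Q₃ + Q₁ − 2Q₂ = 67.8 + 58.5 − 2×62.4 = 1.5000
denominator: Q₃ − Q₁ = 67.8 − 58.5 = 9.3000
Bowley skewness = 1.5000 / 9.3000 ≈ 0.1613

0.1613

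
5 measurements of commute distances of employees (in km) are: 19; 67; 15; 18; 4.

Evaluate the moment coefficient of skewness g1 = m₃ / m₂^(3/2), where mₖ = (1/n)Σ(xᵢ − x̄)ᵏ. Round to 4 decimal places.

x̄ = (19 + 67 + 15 + 18 + 4) / 5 = 24.6000
deviations (xᵢ − x̄): -5.6000, 42.4000, -9.6000, -6.6000, -20.6000
Σ(xᵢ − x̄)² = 2389.2000 ⇒ m₂ = 2389.2000/5 = 477.84000
Σ(xᵢ − x̄)³ = 66135.3600 ⇒ m₃ = 66135.3600/5 = 13227.07200
m₂^(3/2) = 477.84000^(1.5) = 10445.36818
g1 = m₃ / m₂^(3/2) = 13227.07200 / 10445.36818 ≈ 1.2663

1.2663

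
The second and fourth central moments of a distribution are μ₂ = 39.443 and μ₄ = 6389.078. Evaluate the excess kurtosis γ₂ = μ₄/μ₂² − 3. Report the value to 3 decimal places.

1.107

μ₂² = 39.443² = 1555.75025
μ₄/μ₂² = 6389.078 / 1555.75025 = 4.10675
γ₂ = 4.10675 − 3 ≈ 1.107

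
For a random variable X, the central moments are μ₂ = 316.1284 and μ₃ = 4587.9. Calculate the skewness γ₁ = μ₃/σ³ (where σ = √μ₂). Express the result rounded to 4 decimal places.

σ = √μ₂ = √316.1284 = 17.78000
σ³ = μ₂^(3/2) = 5620.76295
γ₁ = μ₃/σ³ = 4587.9 / 5620.76295 ≈ 0.8162

0.8162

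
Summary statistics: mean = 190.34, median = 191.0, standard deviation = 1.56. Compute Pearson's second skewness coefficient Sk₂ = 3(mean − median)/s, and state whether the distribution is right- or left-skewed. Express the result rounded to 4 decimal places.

-1.2692, left-skewed

Sk₂ = 3(190.34 − 191.0) / 1.56 = 3 × -0.6600 / 1.56
    = -1.9800 / 1.56 ≈ -1.2692
Sk₂ < 0 ⇒ mean < median ⇒ left-skewed (negative skew).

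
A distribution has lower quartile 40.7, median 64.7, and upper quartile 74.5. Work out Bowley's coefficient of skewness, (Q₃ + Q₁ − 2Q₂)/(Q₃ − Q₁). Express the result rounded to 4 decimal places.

numerator: Q₃ + Q₁ − 2Q₂ = 74.5 + 40.7 − 2×64.7 = -14.2000
denominator: Q₃ − Q₁ = 74.5 − 40.7 = 33.8000
Bowley skewness = -14.2000 / 33.8000 ≈ -0.4201

-0.4201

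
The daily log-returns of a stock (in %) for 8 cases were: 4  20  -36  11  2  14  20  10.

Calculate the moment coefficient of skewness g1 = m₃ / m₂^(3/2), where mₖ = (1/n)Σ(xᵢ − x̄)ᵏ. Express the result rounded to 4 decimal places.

-1.6994

x̄ = (4 + 20 - 36 + 11 + 2 + 14 + 20 + 10) / 8 = 5.6250
deviations (xᵢ − x̄): -1.6250, 14.3750, -41.6250, 5.3750, -3.6250, 8.3750, 14.3750, 4.3750
Σ(xᵢ − x̄)² = 2279.8750 ⇒ m₂ = 2279.8750/8 = 284.98438
Σ(xᵢ − x̄)³ = -65405.7188 ⇒ m₃ = -65405.7188/8 = -8175.71484
m₂^(3/2) = 284.98438^(1.5) = 4810.95809
g1 = m₃ / m₂^(3/2) = -8175.71484 / 4810.95809 ≈ -1.6994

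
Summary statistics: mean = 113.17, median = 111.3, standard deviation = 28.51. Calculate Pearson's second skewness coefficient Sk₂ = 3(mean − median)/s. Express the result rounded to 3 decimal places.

Sk₂ = 3(113.17 − 111.3) / 28.51 = 3 × 1.8700 / 28.51
    = 5.6100 / 28.51 ≈ 0.197

0.197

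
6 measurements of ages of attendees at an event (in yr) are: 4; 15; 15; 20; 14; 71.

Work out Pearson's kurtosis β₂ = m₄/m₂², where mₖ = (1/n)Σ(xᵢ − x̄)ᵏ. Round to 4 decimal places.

3.8885

x̄ = 23.1667
Σ(xᵢ − x̄)² = 2882.8333 ⇒ m₂ = 480.47222
Σ(xᵢ − x̄)⁴ = 5386082.8194 ⇒ m₄ = 897680.46991
m₂² = 230853.55633
β₂ = m₄/m₂² = 897680.46991 / 230853.55633 ≈ 3.8885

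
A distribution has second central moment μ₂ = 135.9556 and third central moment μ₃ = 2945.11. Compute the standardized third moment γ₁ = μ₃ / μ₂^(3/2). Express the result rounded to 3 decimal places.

1.858

σ = √μ₂ = √135.9556 = 11.66000
σ³ = μ₂^(3/2) = 1585.24230
γ₁ = μ₃/σ³ = 2945.11 / 1585.24230 ≈ 1.858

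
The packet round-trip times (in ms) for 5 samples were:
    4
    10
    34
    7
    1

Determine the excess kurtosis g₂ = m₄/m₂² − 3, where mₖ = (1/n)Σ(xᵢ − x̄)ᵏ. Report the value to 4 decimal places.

x̄ = 11.2000
Σ(xᵢ − x̄)² = 694.8000 ⇒ m₂ = 138.96000
Σ(xᵢ − x̄)⁴ = 284058.5760 ⇒ m₄ = 56811.71520
m₂² = 19309.88160
g₂ = m₄/m₂² − 3 = 2.94211 − 3 ≈ -0.0579

-0.0579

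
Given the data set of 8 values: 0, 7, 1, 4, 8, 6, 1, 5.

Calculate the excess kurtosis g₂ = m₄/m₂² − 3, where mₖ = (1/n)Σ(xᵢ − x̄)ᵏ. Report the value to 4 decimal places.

x̄ = 4.0000
Σ(xᵢ − x̄)² = 64.0000 ⇒ m₂ = 8.00000
Σ(xᵢ − x̄)⁴ = 772.0000 ⇒ m₄ = 96.50000
m₂² = 64.00000
g₂ = m₄/m₂² − 3 = 1.50781 − 3 ≈ -1.4922

-1.4922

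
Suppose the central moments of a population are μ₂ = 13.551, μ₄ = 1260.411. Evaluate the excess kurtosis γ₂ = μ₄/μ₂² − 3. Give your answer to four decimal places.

μ₂² = 13.551² = 183.62960
μ₄/μ₂² = 1260.411 / 183.62960 = 6.86388
γ₂ = 6.86388 − 3 ≈ 3.8639

3.8639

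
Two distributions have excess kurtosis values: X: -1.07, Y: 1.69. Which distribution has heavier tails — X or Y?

Higher excess kurtosis ⇒ heavier tails relative to the normal distribution.
-1.07 vs 1.69: the larger is 1.69, so Y has heavier tails. (Y is leptokurtic — heavier-than-normal tails; the other is platykurtic.)

Y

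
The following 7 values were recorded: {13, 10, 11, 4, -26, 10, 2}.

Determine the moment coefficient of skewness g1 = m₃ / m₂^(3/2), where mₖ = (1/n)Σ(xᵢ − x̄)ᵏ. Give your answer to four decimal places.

x̄ = (13 + 10 + 11 + 4 - 26 + 10 + 2) / 7 = 3.4286
deviations (xᵢ − x̄): 9.5714, 6.5714, 7.5714, 0.5714, -29.4286, 6.5714, -1.4286
Σ(xᵢ − x̄)² = 1103.7143 ⇒ m₂ = 1103.7143/7 = 157.67347
Σ(xᵢ − x̄)³ = -23610.6122 ⇒ m₃ = -23610.6122/7 = -3372.94461
m₂^(3/2) = 157.67347^(1.5) = 1979.87575
g1 = m₃ / m₂^(3/2) = -3372.94461 / 1979.87575 ≈ -1.7036

-1.7036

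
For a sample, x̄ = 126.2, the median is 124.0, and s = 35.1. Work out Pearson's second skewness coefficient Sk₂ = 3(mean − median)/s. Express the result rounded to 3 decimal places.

0.188

Sk₂ = 3(126.2 − 124.0) / 35.1 = 3 × 2.2000 / 35.1
    = 6.6000 / 35.1 ≈ 0.188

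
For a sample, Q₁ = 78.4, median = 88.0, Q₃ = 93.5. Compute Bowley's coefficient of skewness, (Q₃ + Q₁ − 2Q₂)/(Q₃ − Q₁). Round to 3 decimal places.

numerator: Q₃ + Q₁ − 2Q₂ = 93.5 + 78.4 − 2×88.0 = -4.1000
denominator: Q₃ − Q₁ = 93.5 − 78.4 = 15.1000
Bowley skewness = -4.1000 / 15.1000 ≈ -0.272

-0.272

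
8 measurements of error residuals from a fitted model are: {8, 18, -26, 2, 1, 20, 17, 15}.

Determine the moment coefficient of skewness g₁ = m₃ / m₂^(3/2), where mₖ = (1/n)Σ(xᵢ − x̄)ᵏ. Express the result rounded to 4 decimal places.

x̄ = (8 + 18 - 26 + 2 + 1 + 20 + 17 + 15) / 8 = 6.8750
deviations (xᵢ − x̄): 1.1250, 11.1250, -32.8750, -4.8750, -5.8750, 13.1250, 10.1250, 8.1250
Σ(xᵢ − x̄)² = 1604.8750 ⇒ m₂ = 1604.8750/8 = 200.60938
Σ(xᵢ − x̄)³ = -30635.1563 ⇒ m₃ = -30635.1563/8 = -3829.39453
m₂^(3/2) = 200.60938^(1.5) = 2841.36376
g₁ = m₃ / m₂^(3/2) = -3829.39453 / 2841.36376 ≈ -1.3477

-1.3477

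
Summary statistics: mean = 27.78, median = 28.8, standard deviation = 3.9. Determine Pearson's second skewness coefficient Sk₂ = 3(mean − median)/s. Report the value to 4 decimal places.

Sk₂ = 3(27.78 − 28.8) / 3.9 = 3 × -1.0200 / 3.9
    = -3.0600 / 3.9 ≈ -0.7846

-0.7846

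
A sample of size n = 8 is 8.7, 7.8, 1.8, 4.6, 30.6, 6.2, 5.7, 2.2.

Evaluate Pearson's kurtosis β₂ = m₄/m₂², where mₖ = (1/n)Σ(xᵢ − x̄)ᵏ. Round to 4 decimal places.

5.4000

x̄ = 8.4500
Σ(xᵢ − x̄)² = 601.8400 ⇒ m₂ = 75.23000
Σ(xᵢ − x̄)⁴ = 244494.6552 ⇒ m₄ = 30561.83189
m₂² = 5659.55290
β₂ = m₄/m₂² = 30561.83189 / 5659.55290 ≈ 5.4000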